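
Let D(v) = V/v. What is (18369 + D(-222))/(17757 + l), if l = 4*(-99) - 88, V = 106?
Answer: 2038906/1917303 ≈ 1.0634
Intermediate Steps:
l = -484 (l = -396 - 88 = -484)
D(v) = 106/v
(18369 + D(-222))/(17757 + l) = (18369 + 106/(-222))/(17757 - 484) = (18369 + 106*(-1/222))/17273 = (18369 - 53/111)*(1/17273) = (2038906/111)*(1/17273) = 2038906/1917303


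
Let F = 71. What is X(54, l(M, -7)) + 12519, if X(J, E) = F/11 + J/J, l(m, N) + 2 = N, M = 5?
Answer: 137791/11 ≈ 12526.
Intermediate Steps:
l(m, N) = -2 + N
X(J, E) = 82/11 (X(J, E) = 71/11 + J/J = 71*(1/11) + 1 = 71/11 + 1 = 82/11)
X(54, l(M, -7)) + 12519 = 82/11 + 12519 = 137791/11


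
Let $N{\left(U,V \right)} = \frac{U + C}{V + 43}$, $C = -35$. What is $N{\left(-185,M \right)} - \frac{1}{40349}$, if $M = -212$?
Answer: $\frac{8876611}{6818981} \approx 1.3018$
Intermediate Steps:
$N{\left(U,V \right)} = \frac{-35 + U}{43 + V}$ ($N{\left(U,V \right)} = \frac{U - 35}{V + 43} = \frac{-35 + U}{43 + V}$)
$N{\left(-185,M \right)} - \frac{1}{40349} = \frac{-35 - 185}{43 - 212} - \frac{1}{40349} = \frac{1}{-169} \left(-220\right) - \frac{1}{40349} = \left(- \frac{1}{169}\right) \left(-220\right) - \frac{1}{40349} = \frac{220}{169} - \frac{1}{40349} = \frac{8876611}{6818981}$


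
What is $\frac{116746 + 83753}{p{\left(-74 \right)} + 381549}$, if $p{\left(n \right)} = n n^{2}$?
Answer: $- \frac{200499}{23675} \approx -8.4688$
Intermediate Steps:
$p{\left(n \right)} = n^{3}$
$\frac{116746 + 83753}{p{\left(-74 \right)} + 381549} = \frac{116746 + 83753}{\left(-74\right)^{3} + 381549} = \frac{200499}{-405224 + 381549} = \frac{200499}{-23675} = 200499 \left(- \frac{1}{23675}\right) = - \frac{200499}{23675}$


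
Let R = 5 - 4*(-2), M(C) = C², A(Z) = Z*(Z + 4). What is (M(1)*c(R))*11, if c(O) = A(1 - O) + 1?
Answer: 1067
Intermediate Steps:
A(Z) = Z*(4 + Z)
R = 13 (R = 5 + 8 = 13)
c(O) = 1 + (1 - O)*(5 - O) (c(O) = (1 - O)*(4 + (1 - O)) + 1 = (1 - O)*(5 - O) + 1 = 1 + (1 - O)*(5 - O))
(M(1)*c(R))*11 = (1²*(1 + (-1 + 13)*(-5 + 13)))*11 = (1*(1 + 12*8))*11 = (1*(1 + 96))*11 = (1*97)*11 = 97*11 = 1067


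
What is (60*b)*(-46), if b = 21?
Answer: -57960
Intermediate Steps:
(60*b)*(-46) = (60*21)*(-46) = 1260*(-46) = -57960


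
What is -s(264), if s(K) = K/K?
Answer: -1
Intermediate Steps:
s(K) = 1
-s(264) = -1*1 = -1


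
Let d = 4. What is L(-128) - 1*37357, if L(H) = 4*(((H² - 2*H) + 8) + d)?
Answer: 29251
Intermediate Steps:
L(H) = 48 - 8*H + 4*H² (L(H) = 4*(((H² - 2*H) + 8) + 4) = 4*((8 + H² - 2*H) + 4) = 4*(12 + H² - 2*H) = 48 - 8*H + 4*H²)
L(-128) - 1*37357 = (48 - 8*(-128) + 4*(-128)²) - 1*37357 = (48 + 1024 + 4*16384) - 37357 = (48 + 1024 + 65536) - 37357 = 66608 - 37357 = 29251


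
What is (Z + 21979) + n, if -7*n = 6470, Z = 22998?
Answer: 308369/7 ≈ 44053.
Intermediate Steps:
n = -6470/7 (n = -⅐*6470 = -6470/7 ≈ -924.29)
(Z + 21979) + n = (22998 + 21979) - 6470/7 = 44977 - 6470/7 = 308369/7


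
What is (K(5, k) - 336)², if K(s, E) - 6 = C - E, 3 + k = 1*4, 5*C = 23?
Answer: 2663424/25 ≈ 1.0654e+5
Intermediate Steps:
C = 23/5 (C = (⅕)*23 = 23/5 ≈ 4.6000)
k = 1 (k = -3 + 1*4 = -3 + 4 = 1)
K(s, E) = 53/5 - E (K(s, E) = 6 + (23/5 - E) = 53/5 - E)
(K(5, k) - 336)² = ((53/5 - 1*1) - 336)² = ((53/5 - 1) - 336)² = (48/5 - 336)² = (-1632/5)² = 2663424/25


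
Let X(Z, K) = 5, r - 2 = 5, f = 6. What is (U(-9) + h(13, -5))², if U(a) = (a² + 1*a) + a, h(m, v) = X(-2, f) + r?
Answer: 5625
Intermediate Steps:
r = 7 (r = 2 + 5 = 7)
h(m, v) = 12 (h(m, v) = 5 + 7 = 12)
U(a) = a² + 2*a (U(a) = (a² + a) + a = (a + a²) + a = a² + 2*a)
(U(-9) + h(13, -5))² = (-9*(2 - 9) + 12)² = (-9*(-7) + 12)² = (63 + 12)² = 75² = 5625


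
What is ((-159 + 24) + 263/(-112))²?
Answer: 236636689/12544 ≈ 18865.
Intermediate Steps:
((-159 + 24) + 263/(-112))² = (-135 + 263*(-1/112))² = (-135 - 263/112)² = (-15383/112)² = 236636689/12544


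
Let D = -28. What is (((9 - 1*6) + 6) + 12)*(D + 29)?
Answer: 21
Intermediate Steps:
(((9 - 1*6) + 6) + 12)*(D + 29) = (((9 - 1*6) + 6) + 12)*(-28 + 29) = (((9 - 6) + 6) + 12)*1 = ((3 + 6) + 12)*1 = (9 + 12)*1 = 21*1 = 21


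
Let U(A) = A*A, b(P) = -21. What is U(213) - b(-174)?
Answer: 45390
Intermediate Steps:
U(A) = A²
U(213) - b(-174) = 213² - 1*(-21) = 45369 + 21 = 45390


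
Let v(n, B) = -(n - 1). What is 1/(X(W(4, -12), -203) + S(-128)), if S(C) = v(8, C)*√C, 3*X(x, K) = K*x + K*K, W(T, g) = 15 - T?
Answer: 29/376782 + I*√2/3014256 ≈ 7.6968e-5 + 4.6918e-7*I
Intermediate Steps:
v(n, B) = 1 - n (v(n, B) = -(-1 + n) = 1 - n)
X(x, K) = K²/3 + K*x/3 (X(x, K) = (K*x + K*K)/3 = (K*x + K²)/3 = (K² + K*x)/3 = K²/3 + K*x/3)
S(C) = -7*√C (S(C) = (1 - 1*8)*√C = (1 - 8)*√C = -7*√C)
1/(X(W(4, -12), -203) + S(-128)) = 1/((⅓)*(-203)*(-203 + (15 - 1*4)) - 56*I*√2) = 1/((⅓)*(-203)*(-203 + (15 - 4)) - 56*I*√2) = 1/((⅓)*(-203)*(-203 + 11) - 56*I*√2) = 1/((⅓)*(-203)*(-192) - 56*I*√2) = 1/(12992 - 56*I*√2)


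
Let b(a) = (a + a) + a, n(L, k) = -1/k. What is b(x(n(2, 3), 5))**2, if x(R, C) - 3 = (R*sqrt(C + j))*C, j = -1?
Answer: 1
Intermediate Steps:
x(R, C) = 3 + C*R*sqrt(-1 + C) (x(R, C) = 3 + (R*sqrt(C - 1))*C = 3 + (R*sqrt(-1 + C))*C = 3 + C*R*sqrt(-1 + C))
b(a) = 3*a (b(a) = 2*a + a = 3*a)
b(x(n(2, 3), 5))**2 = (3*(3 + 5*(-1/3)*sqrt(-1 + 5)))**2 = (3*(3 + 5*(-1*1/3)*sqrt(4)))**2 = (3*(3 + 5*(-1/3)*2))**2 = (3*(3 - 10/3))**2 = (3*(-1/3))**2 = (-1)**2 = 1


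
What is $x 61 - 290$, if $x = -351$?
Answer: $-21701$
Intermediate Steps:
$x 61 - 290 = \left(-351\right) 61 - 290 = -21411 - 290 = -21701$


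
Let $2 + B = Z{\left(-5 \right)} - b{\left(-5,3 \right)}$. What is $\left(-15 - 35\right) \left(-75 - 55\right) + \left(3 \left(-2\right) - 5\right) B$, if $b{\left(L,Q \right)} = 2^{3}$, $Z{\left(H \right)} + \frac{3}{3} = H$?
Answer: $6676$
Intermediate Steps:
$Z{\left(H \right)} = -1 + H$
$b{\left(L,Q \right)} = 8$
$B = -16$ ($B = -2 - 14 = -16$)
$\left(-15 - 35\right) \left(-75 - 55\right) + \left(3 \left(-2\right) - 5\right) B = \left(-15 - 35\right) \left(-75 - 55\right) + \left(3 \left(-2\right) - 5\right) \left(-16\right) = \left(-50\right) \left(-130\right) + \left(-6 - 5\right) \left(-16\right) = 6500 - -176 = 6500 + 176 = 6676$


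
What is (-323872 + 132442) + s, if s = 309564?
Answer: 118134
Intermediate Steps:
(-323872 + 132442) + s = (-323872 + 132442) + 309564 = -191430 + 309564 = 118134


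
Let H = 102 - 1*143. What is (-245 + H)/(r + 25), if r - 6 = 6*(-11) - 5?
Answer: 143/20 ≈ 7.1500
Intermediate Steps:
H = -41 (H = 102 - 143 = -41)
r = -65 (r = 6 + (6*(-11) - 5) = 6 + (-66 - 5) = 6 - 71 = -65)
(-245 + H)/(r + 25) = (-245 - 41)/(-65 + 25) = -286/(-40) = -286*(-1/40) = 143/20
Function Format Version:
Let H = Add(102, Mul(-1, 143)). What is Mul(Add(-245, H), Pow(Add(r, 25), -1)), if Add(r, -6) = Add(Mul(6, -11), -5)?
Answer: Rational(143, 20) ≈ 7.1500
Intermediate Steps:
H = -41 (H = Add(102, -143) = -41)
r = -65 (r = Add(6, Add(Mul(6, -11), -5)) = Add(6, Add(-66, -5)) = Add(6, -71) = -65)
Mul(Add(-245, H), Pow(Add(r, 25), -1)) = Mul(Add(-245, -41), Pow(Add(-65, 25), -1)) = Mul(-286, Pow(-40, -1)) = Mul(-286, Rational(-1, 40)) = Rational(143, 20)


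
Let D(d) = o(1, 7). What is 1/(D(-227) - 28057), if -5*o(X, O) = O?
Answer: -5/140292 ≈ -3.5640e-5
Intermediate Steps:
o(X, O) = -O/5
D(d) = -7/5 (D(d) = -⅕*7 = -7/5)
1/(D(-227) - 28057) = 1/(-7/5 - 28057) = 1/(-140292/5) = -5/140292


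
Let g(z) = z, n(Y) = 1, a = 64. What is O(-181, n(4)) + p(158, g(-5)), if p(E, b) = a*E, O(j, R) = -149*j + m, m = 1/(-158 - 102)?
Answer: 9641059/260 ≈ 37081.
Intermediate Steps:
m = -1/260 (m = 1/(-260) = -1/260 ≈ -0.0038462)
O(j, R) = -1/260 - 149*j (O(j, R) = -149*j - 1/260 = -1/260 - 149*j)
p(E, b) = 64*E
O(-181, n(4)) + p(158, g(-5)) = (-1/260 - 149*(-181)) + 64*158 = (-1/260 + 26969) + 10112 = 7011939/260 + 10112 = 9641059/260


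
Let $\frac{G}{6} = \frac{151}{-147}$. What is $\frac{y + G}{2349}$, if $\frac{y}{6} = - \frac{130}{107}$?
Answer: $- \frac{70534}{12315807} \approx -0.0057271$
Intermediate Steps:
$y = - \frac{780}{107}$ ($y = 6 \left(- \frac{130}{107}\right) = - \frac{780}{107} \approx -7.2897$)
$G = - \frac{302}{49}$ ($G = 6 \frac{151}{-147} = 6 \cdot 151 \left(- \frac{1}{147}\right) = 6 \left(- \frac{151}{147}\right) = - \frac{302}{49} \approx -6.1633$)
$\frac{y + G}{2349} = \frac{- \frac{780}{107} - \frac{302}{49}}{2349} = \frac{1}{2349} \left(- \frac{70534}{5243}\right) = - \frac{70534}{12315807}$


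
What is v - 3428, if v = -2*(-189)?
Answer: -3050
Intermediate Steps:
v = 378
v - 3428 = 378 - 3428 = -3050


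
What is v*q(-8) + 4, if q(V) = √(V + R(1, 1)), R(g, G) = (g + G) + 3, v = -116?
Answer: 4 - 116*I*√3 ≈ 4.0 - 200.92*I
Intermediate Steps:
R(g, G) = 3 + G + g (R(g, G) = (G + g) + 3 = 3 + G + g)
q(V) = √(5 + V) (q(V) = √(V + (3 + 1 + 1)) = √(V + 5) = √(5 + V))
v*q(-8) + 4 = -116*√(5 - 8) + 4 = -116*I*√3 + 4 = 4 - 116*I*√3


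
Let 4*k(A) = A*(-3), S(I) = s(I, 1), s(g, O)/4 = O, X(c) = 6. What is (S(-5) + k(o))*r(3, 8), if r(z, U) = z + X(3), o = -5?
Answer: 279/4 ≈ 69.750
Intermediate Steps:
s(g, O) = 4*O
S(I) = 4 (S(I) = 4*1 = 4)
r(z, U) = 6 + z (r(z, U) = z + 6 = 6 + z)
k(A) = -3*A/4 (k(A) = (A*(-3))/4 = (-3*A)/4 = -3*A/4)
(S(-5) + k(o))*r(3, 8) = (4 - 3/4*(-5))*(6 + 3) = (4 + 15/4)*9 = (31/4)*9 = 279/4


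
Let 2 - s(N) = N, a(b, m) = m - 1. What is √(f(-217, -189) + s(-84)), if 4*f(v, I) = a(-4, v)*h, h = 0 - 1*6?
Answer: √413 ≈ 20.322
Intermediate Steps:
a(b, m) = -1 + m
s(N) = 2 - N
h = -6 (h = 0 - 6 = -6)
f(v, I) = 3/2 - 3*v/2 (f(v, I) = ((-1 + v)*(-6))/4 = (6 - 6*v)/4 = 3/2 - 3*v/2)
√(f(-217, -189) + s(-84)) = √((3/2 - 3/2*(-217)) + (2 - 1*(-84))) = √((3/2 + 651/2) + (2 + 84)) = √(327 + 86) = √413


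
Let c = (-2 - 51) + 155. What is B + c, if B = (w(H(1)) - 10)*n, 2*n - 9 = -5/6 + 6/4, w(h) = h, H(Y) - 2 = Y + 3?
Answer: 248/3 ≈ 82.667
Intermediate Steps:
H(Y) = 5 + Y (H(Y) = 2 + (Y + 3) = 2 + (3 + Y) = 5 + Y)
c = 102 (c = -53 + 155 = 102)
n = 29/6 (n = 9/2 + (-5/6 + 6/4)/2 = 9/2 + (-5*⅙ + 6*(¼))/2 = 9/2 + (-⅚ + 3/2)/2 = 9/2 + (½)*(⅔) = 9/2 + ⅓ = 29/6 ≈ 4.8333)
B = -58/3 (B = ((5 + 1) - 10)*(29/6) = (6 - 10)*(29/6) = -4*29/6 = -58/3 ≈ -19.333)
B + c = -58/3 + 102 = 248/3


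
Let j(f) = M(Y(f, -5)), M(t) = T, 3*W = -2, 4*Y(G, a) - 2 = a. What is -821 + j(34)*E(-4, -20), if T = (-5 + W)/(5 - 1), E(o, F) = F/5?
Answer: -2446/3 ≈ -815.33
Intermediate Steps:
Y(G, a) = 1/2 + a/4
W = -2/3 (W = (1/3)*(-2) = -2/3 ≈ -0.66667)
E(o, F) = F/5 (E(o, F) = F*(1/5) = F/5)
T = -17/12 (T = (-5 - 2/3)/(5 - 1) = -17/3/4 = -17/3*1/4 = -17/12 ≈ -1.4167)
M(t) = -17/12
j(f) = -17/12
-821 + j(34)*E(-4, -20) = -821 - 17*(-20)/60 = -821 - 17/12*(-4) = -821 + 17/3 = -2446/3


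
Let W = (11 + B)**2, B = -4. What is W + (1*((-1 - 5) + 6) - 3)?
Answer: 46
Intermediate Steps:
W = 49 (W = (11 - 4)**2 = 7**2 = 49)
W + (1*((-1 - 5) + 6) - 3) = 49 + (1*((-1 - 5) + 6) - 3) = 49 + (1*(-6 + 6) - 3) = 49 + (1*0 - 3) = 49 + (0 - 3) = 49 - 3 = 46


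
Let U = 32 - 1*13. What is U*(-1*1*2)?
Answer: -38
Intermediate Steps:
U = 19 (U = 32 - 13 = 19)
U*(-1*1*2) = 19*(-1*1*2) = 19*(-1*2) = 19*(-2) = -38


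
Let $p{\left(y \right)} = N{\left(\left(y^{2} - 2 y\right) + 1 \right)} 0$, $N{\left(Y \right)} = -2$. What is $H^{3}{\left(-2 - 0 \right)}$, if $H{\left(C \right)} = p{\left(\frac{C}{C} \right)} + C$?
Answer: $-8$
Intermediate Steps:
$p{\left(y \right)} = 0$ ($p{\left(y \right)} = \left(-2\right) 0 = 0$)
$H{\left(C \right)} = C$ ($H{\left(C \right)} = 0 + C = C$)
$H^{3}{\left(-2 - 0 \right)} = \left(-2 - 0\right)^{3} = \left(-2 + 0\right)^{3} = \left(-2\right)^{3} = -8$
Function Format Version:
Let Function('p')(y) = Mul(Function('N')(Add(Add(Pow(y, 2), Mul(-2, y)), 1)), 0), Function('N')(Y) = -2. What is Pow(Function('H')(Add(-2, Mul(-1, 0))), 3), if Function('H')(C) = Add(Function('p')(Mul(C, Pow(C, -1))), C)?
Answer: -8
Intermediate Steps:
Function('p')(y) = 0 (Function('p')(y) = Mul(-2, 0) = 0)
Function('H')(C) = C (Function('H')(C) = Add(0, C) = C)
Pow(Function('H')(Add(-2, Mul(-1, 0))), 3) = Pow(Add(-2, Mul(-1, 0)), 3) = Pow(Add(-2, 0), 3) = Pow(-2, 3) = -8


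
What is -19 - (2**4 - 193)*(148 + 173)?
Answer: 56798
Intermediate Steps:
-19 - (2**4 - 193)*(148 + 173) = -19 - (16 - 193)*321 = -19 - (-177)*321 = -19 - 1*(-56817) = -19 + 56817 = 56798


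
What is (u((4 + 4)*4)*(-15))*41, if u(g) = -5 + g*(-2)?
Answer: 42435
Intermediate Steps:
u(g) = -5 - 2*g
(u((4 + 4)*4)*(-15))*41 = ((-5 - 2*(4 + 4)*4)*(-15))*41 = ((-5 - 16*4)*(-15))*41 = ((-5 - 2*32)*(-15))*41 = ((-5 - 64)*(-15))*41 = -69*(-15)*41 = 1035*41 = 42435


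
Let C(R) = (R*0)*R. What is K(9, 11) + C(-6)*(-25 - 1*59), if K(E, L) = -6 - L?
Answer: -17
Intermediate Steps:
C(R) = 0 (C(R) = 0*R = 0)
K(9, 11) + C(-6)*(-25 - 1*59) = (-6 - 1*11) + 0*(-25 - 1*59) = (-6 - 11) + 0*(-25 - 59) = -17 + 0*(-84) = -17 + 0 = -17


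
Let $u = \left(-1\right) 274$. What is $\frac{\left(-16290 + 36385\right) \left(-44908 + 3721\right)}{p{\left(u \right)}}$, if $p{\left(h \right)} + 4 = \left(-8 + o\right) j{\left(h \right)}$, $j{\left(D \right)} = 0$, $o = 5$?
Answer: $\frac{827652765}{4} \approx 2.0691 \cdot 10^{8}$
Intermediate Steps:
$u = -274$
$p{\left(h \right)} = -4$ ($p{\left(h \right)} = -4 + \left(-8 + 5\right) 0 = -4 - 0 = -4 + 0 = -4$)
$\frac{\left(-16290 + 36385\right) \left(-44908 + 3721\right)}{p{\left(u \right)}} = \frac{\left(-16290 + 36385\right) \left(-44908 + 3721\right)}{-4} = 20095 \left(-41187\right) \left(- \frac{1}{4}\right) = \left(-827652765\right) \left(- \frac{1}{4}\right) = \frac{827652765}{4}$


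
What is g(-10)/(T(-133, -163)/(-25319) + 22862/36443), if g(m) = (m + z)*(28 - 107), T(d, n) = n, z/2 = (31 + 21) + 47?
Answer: -13703945108084/584783187 ≈ -23434.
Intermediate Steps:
z = 198 (z = 2*((31 + 21) + 47) = 2*(52 + 47) = 2*99 = 198)
g(m) = -15642 - 79*m (g(m) = (m + 198)*(28 - 107) = (198 + m)*(-79) = -15642 - 79*m)
g(-10)/(T(-133, -163)/(-25319) + 22862/36443) = (-15642 - 79*(-10))/(-163/(-25319) + 22862/36443) = (-15642 + 790)/(-163*(-1/25319) + 22862*(1/36443)) = -14852/(163/25319 + 22862/36443) = -14852/584783187/922700317 = -14852*922700317/584783187 = -13703945108084/584783187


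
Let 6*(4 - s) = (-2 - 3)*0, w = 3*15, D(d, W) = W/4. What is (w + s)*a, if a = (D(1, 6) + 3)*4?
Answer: 882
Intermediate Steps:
D(d, W) = W/4 (D(d, W) = W*(¼) = W/4)
a = 18 (a = ((¼)*6 + 3)*4 = (3/2 + 3)*4 = (9/2)*4 = 18)
w = 45
s = 4 (s = 4 - (-2 - 3)*0/6 = 4 - (-5)*0/6 = 4 - ⅙*0 = 4 + 0 = 4)
(w + s)*a = (45 + 4)*18 = 49*18 = 882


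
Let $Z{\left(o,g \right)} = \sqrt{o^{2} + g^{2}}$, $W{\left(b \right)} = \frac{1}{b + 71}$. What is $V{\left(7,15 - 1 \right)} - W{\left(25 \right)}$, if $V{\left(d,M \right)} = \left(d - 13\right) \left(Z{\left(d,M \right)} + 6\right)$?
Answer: $- \frac{3457}{96} - 42 \sqrt{5} \approx -129.93$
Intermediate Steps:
$W{\left(b \right)} = \frac{1}{71 + b}$
$Z{\left(o,g \right)} = \sqrt{g^{2} + o^{2}}$
$V{\left(d,M \right)} = \left(-13 + d\right) \left(6 + \sqrt{M^{2} + d^{2}}\right)$ ($V{\left(d,M \right)} = \left(d - 13\right) \left(\sqrt{M^{2} + d^{2}} + 6\right) = \left(-13 + d\right) \left(6 + \sqrt{M^{2} + d^{2}}\right)$)
$V{\left(7,15 - 1 \right)} - W{\left(25 \right)} = \left(-78 - 13 \sqrt{\left(15 - 1\right)^{2} + 7^{2}} + 6 \cdot 7 + 7 \sqrt{\left(15 - 1\right)^{2} + 7^{2}}\right) - \frac{1}{71 + 25} = \left(-78 - 13 \sqrt{\left(15 - 1\right)^{2} + 49} + 42 + 7 \sqrt{\left(15 - 1\right)^{2} + 49}\right) - \frac{1}{96} = \left(-78 - 13 \sqrt{14^{2} + 49} + 42 + 7 \sqrt{14^{2} + 49}\right) - \frac{1}{96} = \left(-78 - 13 \sqrt{196 + 49} + 42 + 7 \sqrt{196 + 49}\right) - \frac{1}{96} = \left(-78 - 13 \sqrt{245} + 42 + 7 \sqrt{245}\right) - \frac{1}{96} = \left(-78 - 13 \cdot 7 \sqrt{5} + 42 + 7 \cdot 7 \sqrt{5}\right) - \frac{1}{96} = \left(-78 - 91 \sqrt{5} + 42 + 49 \sqrt{5}\right) - \frac{1}{96} = \left(-36 - 42 \sqrt{5}\right) - \frac{1}{96} = - \frac{3457}{96} - 42 \sqrt{5}$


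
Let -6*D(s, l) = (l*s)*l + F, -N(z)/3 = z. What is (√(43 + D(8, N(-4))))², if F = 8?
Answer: -451/3 ≈ -150.33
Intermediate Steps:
N(z) = -3*z
D(s, l) = -4/3 - s*l²/6 (D(s, l) = -((l*s)*l + 8)/6 = -(s*l² + 8)/6 = -(8 + s*l²)/6 = -4/3 - s*l²/6)
(√(43 + D(8, N(-4))))² = (√(43 + (-4/3 - ⅙*8*(-3*(-4))²)))² = (√(43 + (-4/3 - ⅙*8*12²)))² = (√(43 + (-4/3 - ⅙*8*144)))² = (√(43 + (-4/3 - 192)))² = (√(43 - 580/3))² = (√(-451/3))² = (I*√1353/3)² = -451/3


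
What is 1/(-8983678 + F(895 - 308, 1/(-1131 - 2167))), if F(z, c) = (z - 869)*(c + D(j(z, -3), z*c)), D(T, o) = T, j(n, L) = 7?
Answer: -1649/14817340007 ≈ -1.1129e-7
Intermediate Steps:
F(z, c) = (-869 + z)*(7 + c) (F(z, c) = (z - 869)*(c + 7) = (-869 + z)*(7 + c))
1/(-8983678 + F(895 - 308, 1/(-1131 - 2167))) = 1/(-8983678 + (-6083 - 869/(-1131 - 2167) + 7*(895 - 308) + (895 - 308)/(-1131 - 2167))) = 1/(-8983678 + (-6083 - 869/(-3298) + 7*587 + 587/(-3298))) = 1/(-8983678 + (-6083 - 869*(-1/3298) + 4109 - 1/3298*587)) = 1/(-8983678 + (-6083 + 869/3298 + 4109 - 587/3298)) = 1/(-8983678 - 3254985/1649) = 1/(-14817340007/1649) = -1649/14817340007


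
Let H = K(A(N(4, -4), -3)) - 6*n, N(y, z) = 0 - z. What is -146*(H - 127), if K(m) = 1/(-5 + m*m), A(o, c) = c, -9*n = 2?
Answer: 109865/6 ≈ 18311.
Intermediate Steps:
N(y, z) = -z
n = -2/9 (n = -⅑*2 = -2/9 ≈ -0.22222)
K(m) = 1/(-5 + m²)
H = 19/12 (H = 1/(-5 + (-3)²) - 6*(-2/9) = 1/(-5 + 9) + 4/3 = 1/4 + 4/3 = ¼ + 4/3 = 19/12 ≈ 1.5833)
-146*(H - 127) = -146*(19/12 - 127) = -146*(-1505/12) = 109865/6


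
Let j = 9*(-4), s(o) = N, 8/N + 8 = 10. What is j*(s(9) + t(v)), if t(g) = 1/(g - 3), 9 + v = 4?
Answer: -279/2 ≈ -139.50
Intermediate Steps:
v = -5 (v = -9 + 4 = -5)
t(g) = 1/(-3 + g)
N = 4 (N = 8/(-8 + 10) = 8/2 = 8*(½) = 4)
s(o) = 4
j = -36
j*(s(9) + t(v)) = -36*(4 + 1/(-3 - 5)) = -36*(4 + 1/(-8)) = -36*(4 - ⅛) = -36*31/8 = -279/2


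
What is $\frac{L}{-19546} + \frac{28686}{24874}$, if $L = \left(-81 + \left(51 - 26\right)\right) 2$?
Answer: $\frac{140870611}{121546801} \approx 1.159$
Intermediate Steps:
$L = -112$ ($L = \left(-81 + \left(51 - 26\right)\right) 2 = \left(-81 + 25\right) 2 = \left(-56\right) 2 = -112$)
$\frac{L}{-19546} + \frac{28686}{24874} = - \frac{112}{-19546} + \frac{28686}{24874} = \left(-112\right) \left(- \frac{1}{19546}\right) + 28686 \cdot \frac{1}{24874} = \frac{56}{9773} + \frac{14343}{12437} = \frac{140870611}{121546801}$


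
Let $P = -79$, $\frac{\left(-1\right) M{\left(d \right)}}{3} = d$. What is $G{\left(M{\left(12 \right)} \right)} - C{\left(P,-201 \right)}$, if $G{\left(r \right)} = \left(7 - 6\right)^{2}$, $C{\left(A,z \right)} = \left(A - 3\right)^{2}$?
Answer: $-6723$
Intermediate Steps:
$M{\left(d \right)} = - 3 d$
$C{\left(A,z \right)} = \left(-3 + A\right)^{2}$
$G{\left(r \right)} = 1$ ($G{\left(r \right)} = 1^{2} = 1$)
$G{\left(M{\left(12 \right)} \right)} - C{\left(P,-201 \right)} = 1 - \left(-3 - 79\right)^{2} = 1 - \left(-82\right)^{2} = 1 - 6724 = -6723$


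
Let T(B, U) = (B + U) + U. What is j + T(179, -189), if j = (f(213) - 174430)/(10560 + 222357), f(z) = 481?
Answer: -15508144/77639 ≈ -199.75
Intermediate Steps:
T(B, U) = B + 2*U
j = -57983/77639 (j = (481 - 174430)/(10560 + 222357) = -173949/232917 = -173949*1/232917 = -57983/77639 ≈ -0.74683)
j + T(179, -189) = -57983/77639 + (179 + 2*(-189)) = -57983/77639 + (179 - 378) = -57983/77639 - 199 = -15508144/77639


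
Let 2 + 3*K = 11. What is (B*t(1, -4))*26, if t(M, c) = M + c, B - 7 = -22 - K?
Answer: 1404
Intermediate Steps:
K = 3 (K = -⅔ + (⅓)*11 = -⅔ + 11/3 = 3)
B = -18 (B = 7 + (-22 - 1*3) = 7 + (-22 - 3) = 7 - 25 = -18)
(B*t(1, -4))*26 = -18*(1 - 4)*26 = -18*(-3)*26 = 54*26 = 1404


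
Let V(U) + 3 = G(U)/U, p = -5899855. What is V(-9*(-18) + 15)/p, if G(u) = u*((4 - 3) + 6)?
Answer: -4/5899855 ≈ -6.7798e-7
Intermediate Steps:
G(u) = 7*u (G(u) = u*(1 + 6) = u*7 = 7*u)
V(U) = 4 (V(U) = -3 + (7*U)/U = -3 + 7 = 4)
V(-9*(-18) + 15)/p = 4/(-5899855) = 4*(-1/5899855) = -4/5899855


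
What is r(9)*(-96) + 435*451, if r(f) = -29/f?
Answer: 589483/3 ≈ 1.9649e+5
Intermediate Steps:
r(9)*(-96) + 435*451 = -29/9*(-96) + 435*451 = -29*⅑*(-96) + 196185 = -29/9*(-96) + 196185 = 928/3 + 196185 = 589483/3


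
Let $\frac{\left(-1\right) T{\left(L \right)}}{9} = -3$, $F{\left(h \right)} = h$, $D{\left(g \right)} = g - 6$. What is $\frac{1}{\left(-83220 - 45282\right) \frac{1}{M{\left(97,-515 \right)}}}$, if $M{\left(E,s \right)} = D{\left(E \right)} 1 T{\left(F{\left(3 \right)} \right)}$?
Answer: $- \frac{273}{14278} \approx -0.01912$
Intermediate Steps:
$D{\left(g \right)} = -6 + g$ ($D{\left(g \right)} = g - 6 = -6 + g$)
$T{\left(L \right)} = 27$ ($T{\left(L \right)} = \left(-9\right) \left(-3\right) = 27$)
$M{\left(E,s \right)} = -162 + 27 E$ ($M{\left(E,s \right)} = \left(-6 + E\right) 1 \cdot 27 = \left(-6 + E\right) 27 = -162 + 27 E$)
$\frac{1}{\left(-83220 - 45282\right) \frac{1}{M{\left(97,-515 \right)}}} = \frac{1}{\left(-83220 - 45282\right) \frac{1}{-162 + 27 \cdot 97}} = \frac{1}{\left(-83220 - 45282\right) \frac{1}{-162 + 2619}} = \frac{1}{\left(-128502\right) \frac{1}{2457}} = \frac{1}{- \frac{14278}{273}} = - \frac{273}{14278}$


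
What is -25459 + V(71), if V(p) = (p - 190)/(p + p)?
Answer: -3615297/142 ≈ -25460.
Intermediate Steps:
V(p) = (-190 + p)/(2*p) (V(p) = (-190 + p)/((2*p)) = (-190 + p)*(1/(2*p)) = (-190 + p)/(2*p))
-25459 + V(71) = -25459 + (½)*(-190 + 71)/71 = -25459 + (½)*(1/71)*(-119) = -25459 - 119/142 = -3615297/142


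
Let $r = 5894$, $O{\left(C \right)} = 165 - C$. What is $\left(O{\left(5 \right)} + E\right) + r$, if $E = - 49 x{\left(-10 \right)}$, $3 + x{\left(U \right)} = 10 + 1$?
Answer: $5662$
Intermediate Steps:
$x{\left(U \right)} = 8$ ($x{\left(U \right)} = -3 + \left(10 + 1\right) = -3 + 11 = 8$)
$E = -392$ ($E = \left(-49\right) 8 = -392$)
$\left(O{\left(5 \right)} + E\right) + r = \left(\left(165 - 5\right) - 392\right) + 5894 = \left(160 - 392\right) + 5894 = -232 + 5894 = 5662$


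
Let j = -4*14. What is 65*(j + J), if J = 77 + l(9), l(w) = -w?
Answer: 780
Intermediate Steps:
j = -56
J = 68 (J = 77 - 1*9 = 77 - 9 = 68)
65*(j + J) = 65*(-56 + 68) = 65*12 = 780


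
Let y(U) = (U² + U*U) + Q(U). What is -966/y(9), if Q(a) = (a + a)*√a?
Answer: -161/36 ≈ -4.4722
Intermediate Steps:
Q(a) = 2*a^(3/2) (Q(a) = (2*a)*√a = 2*a^(3/2))
y(U) = 2*U² + 2*U^(3/2) (y(U) = (U² + U*U) + 2*U^(3/2) = (U² + U²) + 2*U^(3/2) = 2*U² + 2*U^(3/2))
-966/y(9) = -966/(2*9² + 2*9^(3/2)) = -966/(2*81 + 2*27) = -966/(162 + 54) = -966/216 = -966*1/216 = -161/36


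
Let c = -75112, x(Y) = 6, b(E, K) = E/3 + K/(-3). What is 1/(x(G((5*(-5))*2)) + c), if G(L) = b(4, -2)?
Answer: -1/75106 ≈ -1.3315e-5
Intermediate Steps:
b(E, K) = -K/3 + E/3 (b(E, K) = E*(1/3) + K*(-1/3) = E/3 - K/3 = -K/3 + E/3)
G(L) = 2 (G(L) = -1/3*(-2) + (1/3)*4 = 2/3 + 4/3 = 2)
1/(x(G((5*(-5))*2)) + c) = 1/(6 - 75112) = 1/(-75106) = -1/75106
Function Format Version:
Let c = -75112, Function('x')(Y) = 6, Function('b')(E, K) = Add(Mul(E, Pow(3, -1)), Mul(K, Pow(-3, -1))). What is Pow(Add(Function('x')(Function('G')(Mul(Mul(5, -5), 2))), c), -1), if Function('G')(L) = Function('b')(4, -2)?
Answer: Rational(-1, 75106) ≈ -1.3315e-5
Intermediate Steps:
Function('b')(E, K) = Add(Mul(Rational(-1, 3), K), Mul(Rational(1, 3), E)) (Function('b')(E, K) = Add(Mul(E, Rational(1, 3)), Mul(K, Rational(-1, 3))) = Add(Mul(Rational(1, 3), E), Mul(Rational(-1, 3), K)) = Add(Mul(Rational(-1, 3), K), Mul(Rational(1, 3), E)))
Function('G')(L) = 2 (Function('G')(L) = Add(Mul(Rational(-1, 3), -2), Mul(Rational(1, 3), 4)) = Add(Rational(2, 3), Rational(4, 3)) = 2)
Pow(Add(Function('x')(Function('G')(Mul(Mul(5, -5), 2))), c), -1) = Pow(Add(6, -75112), -1) = Pow(-75106, -1) = Rational(-1, 75106)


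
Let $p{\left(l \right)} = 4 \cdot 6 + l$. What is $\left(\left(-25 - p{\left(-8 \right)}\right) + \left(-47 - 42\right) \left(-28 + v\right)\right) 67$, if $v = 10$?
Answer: $104587$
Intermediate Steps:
$p{\left(l \right)} = 24 + l$
$\left(\left(-25 - p{\left(-8 \right)}\right) + \left(-47 - 42\right) \left(-28 + v\right)\right) 67 = \left(\left(-25 - \left(24 - 8\right)\right) + \left(-47 - 42\right) \left(-28 + 10\right)\right) 67 = \left(\left(-25 - 16\right) - -1602\right) 67 = \left(\left(-25 - 16\right) + 1602\right) 67 = \left(-41 + 1602\right) 67 = 1561 \cdot 67 = 104587$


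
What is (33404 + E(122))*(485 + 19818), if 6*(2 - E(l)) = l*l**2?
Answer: -16398854918/3 ≈ -5.4663e+9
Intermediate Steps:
E(l) = 2 - l**3/6 (E(l) = 2 - l*l**2/6 = 2 - l**3/6)
(33404 + E(122))*(485 + 19818) = (33404 + (2 - 1/6*122**3))*(485 + 19818) = (33404 + (2 - 1/6*1815848))*20303 = (33404 + (2 - 907924/3))*20303 = (33404 - 907918/3)*20303 = -807706/3*20303 = -16398854918/3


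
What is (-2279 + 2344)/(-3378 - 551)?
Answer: -65/3929 ≈ -0.016544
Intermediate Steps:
(-2279 + 2344)/(-3378 - 551) = 65/(-3929) = 65*(-1/3929) = -65/3929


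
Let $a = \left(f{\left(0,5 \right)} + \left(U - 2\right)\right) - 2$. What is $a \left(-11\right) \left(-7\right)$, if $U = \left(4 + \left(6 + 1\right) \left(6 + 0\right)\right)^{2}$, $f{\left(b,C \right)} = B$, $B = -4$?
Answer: $162316$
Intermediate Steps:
$f{\left(b,C \right)} = -4$
$U = 2116$ ($U = \left(4 + 7 \cdot 6\right)^{2} = \left(4 + 42\right)^{2} = 46^{2} = 2116$)
$a = 2108$ ($a = \left(-4 + \left(2116 - 2\right)\right) - 2 = \left(-4 + 2114\right) - 2 = 2110 - 2 = 2108$)
$a \left(-11\right) \left(-7\right) = 2108 \left(-11\right) \left(-7\right) = \left(-23188\right) \left(-7\right) = 162316$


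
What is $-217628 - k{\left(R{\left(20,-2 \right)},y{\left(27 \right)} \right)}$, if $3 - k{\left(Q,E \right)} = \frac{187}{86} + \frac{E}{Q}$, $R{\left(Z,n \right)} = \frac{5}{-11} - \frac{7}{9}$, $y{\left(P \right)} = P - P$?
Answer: $- \frac{18716079}{86} \approx -2.1763 \cdot 10^{5}$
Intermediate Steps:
$y{\left(P \right)} = 0$
$R{\left(Z,n \right)} = - \frac{122}{99}$ ($R{\left(Z,n \right)} = 5 \left(- \frac{1}{11}\right) - \frac{7}{9} = - \frac{5}{11} - \frac{7}{9} = - \frac{122}{99}$)
$k{\left(Q,E \right)} = \frac{71}{86} - \frac{E}{Q}$ ($k{\left(Q,E \right)} = 3 - \left(\frac{187}{86} + \frac{E}{Q}\right) = \frac{71}{86} - \frac{E}{Q}$)
$-217628 - k{\left(R{\left(20,-2 \right)},y{\left(27 \right)} \right)} = -217628 - \left(\frac{71}{86} - \frac{0}{- \frac{122}{99}}\right) = -217628 - \left(\frac{71}{86} - 0 \left(- \frac{99}{122}\right)\right) = -217628 - \left(\frac{71}{86} + 0\right) = -217628 - \frac{71}{86} = - \frac{18716079}{86}$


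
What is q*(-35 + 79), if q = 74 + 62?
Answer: 5984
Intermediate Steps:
q = 136
q*(-35 + 79) = 136*(-35 + 79) = 136*44 = 5984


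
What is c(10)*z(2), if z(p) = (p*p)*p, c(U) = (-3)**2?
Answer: 72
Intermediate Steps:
c(U) = 9
z(p) = p**3 (z(p) = p**2*p = p**3)
c(10)*z(2) = 9*2**3 = 9*8 = 72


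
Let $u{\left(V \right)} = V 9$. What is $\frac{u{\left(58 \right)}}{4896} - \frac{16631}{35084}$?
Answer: $- \frac{876549}{2385712} \approx -0.36742$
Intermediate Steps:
$u{\left(V \right)} = 9 V$
$\frac{u{\left(58 \right)}}{4896} - \frac{16631}{35084} = \frac{9 \cdot 58}{4896} - \frac{16631}{35084} = 522 \cdot \frac{1}{4896} - \frac{16631}{35084} = \frac{29}{272} - \frac{16631}{35084} = - \frac{876549}{2385712}$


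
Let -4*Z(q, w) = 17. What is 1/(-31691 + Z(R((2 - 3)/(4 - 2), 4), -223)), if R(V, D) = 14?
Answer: -4/126781 ≈ -3.1550e-5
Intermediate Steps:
Z(q, w) = -17/4 (Z(q, w) = -¼*17 = -17/4)
1/(-31691 + Z(R((2 - 3)/(4 - 2), 4), -223)) = 1/(-31691 - 17/4) = 1/(-126781/4) = -4/126781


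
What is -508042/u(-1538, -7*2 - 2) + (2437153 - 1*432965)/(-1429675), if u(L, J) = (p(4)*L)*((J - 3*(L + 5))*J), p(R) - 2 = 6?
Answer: -904480144302103/644946202076800 ≈ -1.4024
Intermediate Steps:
p(R) = 8 (p(R) = 2 + 6 = 8)
u(L, J) = 8*J*L*(-15 + J - 3*L) (u(L, J) = (8*L)*((J - 3*(L + 5))*J) = (8*L)*((J - 3*(5 + L))*J) = (8*L)*((J + (-15 - 3*L))*J) = (8*L)*((-15 + J - 3*L)*J) = (8*L)*(J*(-15 + J - 3*L)) = 8*J*L*(-15 + J - 3*L))
-508042/u(-1538, -7*2 - 2) + (2437153 - 1*432965)/(-1429675) = -508042*(-1/(12304*(-7*2 - 2)*(-15 + (-7*2 - 2) - 3*(-1538)))) + (2437153 - 1*432965)/(-1429675) = -508042*(-1/(12304*(-14 - 2)*(-15 + (-14 - 2) + 4614))) + (2437153 - 432965)*(-1/1429675) = -508042*1/(196864*(-15 - 16 + 4614)) + 2004188*(-1/1429675) = -508042/(8*(-16)*(-1538)*4583) - 2004188/1429675 = -508042/902227712 - 2004188/1429675 = -508042*1/902227712 - 2004188/1429675 = -254021/451113856 - 2004188/1429675 = -904480144302103/644946202076800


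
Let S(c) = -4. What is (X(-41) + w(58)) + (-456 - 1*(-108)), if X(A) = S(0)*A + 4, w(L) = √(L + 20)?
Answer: -180 + √78 ≈ -171.17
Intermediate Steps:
w(L) = √(20 + L)
X(A) = 4 - 4*A (X(A) = -4*A + 4 = 4 - 4*A)
(X(-41) + w(58)) + (-456 - 1*(-108)) = ((4 - 4*(-41)) + √(20 + 58)) + (-456 - 1*(-108)) = ((4 + 164) + √78) + (-456 + 108) = (168 + √78) - 348 = -180 + √78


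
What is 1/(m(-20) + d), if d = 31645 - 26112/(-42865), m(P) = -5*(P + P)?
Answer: 42865/1365062037 ≈ 3.1402e-5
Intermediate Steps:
m(P) = -10*P
d = 1356489037/42865 (d = 31645 - 26112*(-1/42865) = 31645 + 26112/42865 = 1356489037/42865 ≈ 31646.)
1/(m(-20) + d) = 1/(-10*(-20) + 1356489037/42865) = 1/(200 + 1356489037/42865) = 1/(1365062037/42865) = 42865/1365062037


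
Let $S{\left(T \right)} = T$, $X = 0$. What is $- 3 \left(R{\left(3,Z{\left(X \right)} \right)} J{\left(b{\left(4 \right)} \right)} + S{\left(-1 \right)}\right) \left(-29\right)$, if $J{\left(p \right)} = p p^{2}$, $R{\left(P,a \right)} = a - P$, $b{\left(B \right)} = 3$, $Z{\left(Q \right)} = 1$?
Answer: $-4785$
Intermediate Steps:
$J{\left(p \right)} = p^{3}$
$- 3 \left(R{\left(3,Z{\left(X \right)} \right)} J{\left(b{\left(4 \right)} \right)} + S{\left(-1 \right)}\right) \left(-29\right) = - 3 \left(\left(1 - 3\right) 3^{3} - 1\right) \left(-29\right) = - 3 \left(\left(1 - 3\right) 27 - 1\right) \left(-29\right) = - 3 \left(\left(-2\right) 27 - 1\right) \left(-29\right) = - 3 \left(-54 - 1\right) \left(-29\right) = \left(-3\right) \left(-55\right) \left(-29\right) = 165 \left(-29\right) = -4785$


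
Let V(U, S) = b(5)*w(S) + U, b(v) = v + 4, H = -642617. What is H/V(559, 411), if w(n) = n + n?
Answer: -642617/7957 ≈ -80.761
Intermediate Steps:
b(v) = 4 + v
w(n) = 2*n
V(U, S) = U + 18*S (V(U, S) = (4 + 5)*(2*S) + U = 9*(2*S) + U = 18*S + U = U + 18*S)
H/V(559, 411) = -642617/(559 + 18*411) = -642617/(559 + 7398) = -642617/7957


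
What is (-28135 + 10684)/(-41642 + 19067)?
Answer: 831/1075 ≈ 0.77302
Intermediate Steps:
(-28135 + 10684)/(-41642 + 19067) = -17451/(-22575) = -17451*(-1/22575) = 831/1075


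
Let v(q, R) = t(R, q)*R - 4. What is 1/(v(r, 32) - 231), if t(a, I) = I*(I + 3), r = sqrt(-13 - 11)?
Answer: -I/(192*sqrt(6) + 1003*I) ≈ -0.00081731 - 0.00038323*I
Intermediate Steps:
r = 2*I*sqrt(6) (r = sqrt(-24) = 2*I*sqrt(6) ≈ 4.899*I)
t(a, I) = I*(3 + I)
v(q, R) = -4 + R*q*(3 + q) (v(q, R) = (q*(3 + q))*R - 4 = R*q*(3 + q) - 4 = -4 + R*q*(3 + q))
1/(v(r, 32) - 231) = 1/((-4 + 32*(2*I*sqrt(6))*(3 + 2*I*sqrt(6))) - 231) = 1/((-4 + 64*I*sqrt(6)*(3 + 2*I*sqrt(6))) - 231) = 1/(-235 + 64*I*sqrt(6)*(3 + 2*I*sqrt(6)))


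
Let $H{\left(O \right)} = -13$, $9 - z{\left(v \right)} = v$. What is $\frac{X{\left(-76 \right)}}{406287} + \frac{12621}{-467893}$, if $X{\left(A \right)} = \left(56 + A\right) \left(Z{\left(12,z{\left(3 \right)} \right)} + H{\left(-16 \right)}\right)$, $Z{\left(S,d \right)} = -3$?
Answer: $- \frac{4978022467}{190098843291} \approx -0.026186$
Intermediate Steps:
$z{\left(v \right)} = 9 - v$
$X{\left(A \right)} = -896 - 16 A$ ($X{\left(A \right)} = \left(56 + A\right) \left(-3 - 13\right) = \left(56 + A\right) \left(-16\right) = -896 - 16 A$)
$\frac{X{\left(-76 \right)}}{406287} + \frac{12621}{-467893} = \frac{-896 - -1216}{406287} + \frac{12621}{-467893} = \left(-896 + 1216\right) \frac{1}{406287} + 12621 \left(- \frac{1}{467893}\right) = 320 \cdot \frac{1}{406287} - \frac{12621}{467893} = \frac{320}{406287} - \frac{12621}{467893} = - \frac{4978022467}{190098843291}$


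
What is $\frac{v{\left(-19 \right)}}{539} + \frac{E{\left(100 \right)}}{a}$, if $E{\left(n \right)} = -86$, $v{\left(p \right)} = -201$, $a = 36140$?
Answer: $- \frac{3655247}{9739730} \approx -0.37529$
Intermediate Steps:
$\frac{v{\left(-19 \right)}}{539} + \frac{E{\left(100 \right)}}{a} = - \frac{201}{539} - \frac{86}{36140} = \left(-201\right) \frac{1}{539} - \frac{43}{18070} = - \frac{201}{539} - \frac{43}{18070} = - \frac{3655247}{9739730}$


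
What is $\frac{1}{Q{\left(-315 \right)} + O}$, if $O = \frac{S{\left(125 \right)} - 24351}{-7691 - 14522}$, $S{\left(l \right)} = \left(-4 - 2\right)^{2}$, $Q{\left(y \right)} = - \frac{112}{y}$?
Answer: $\frac{999585}{1449583} \approx 0.68957$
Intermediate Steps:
$S{\left(l \right)} = 36$ ($S{\left(l \right)} = \left(-6\right)^{2} = 36$)
$O = \frac{24315}{22213}$ ($O = \frac{36 - 24351}{-7691 - 14522} = - \frac{24315}{-22213} = \left(-24315\right) \left(- \frac{1}{22213}\right) = \frac{24315}{22213} \approx 1.0946$)
$\frac{1}{Q{\left(-315 \right)} + O} = \frac{1}{- \frac{112}{-315} + \frac{24315}{22213}} = \frac{1}{\left(-112\right) \left(- \frac{1}{315}\right) + \frac{24315}{22213}} = \frac{1}{\frac{16}{45} + \frac{24315}{22213}} = \frac{1}{\frac{1449583}{999585}} = \frac{999585}{1449583}$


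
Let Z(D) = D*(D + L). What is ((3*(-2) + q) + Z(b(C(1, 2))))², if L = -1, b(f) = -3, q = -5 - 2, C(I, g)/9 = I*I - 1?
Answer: 1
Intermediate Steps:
C(I, g) = -9 + 9*I² (C(I, g) = 9*(I*I - 1) = 9*(I² - 1) = 9*(-1 + I²) = -9 + 9*I²)
q = -7
Z(D) = D*(-1 + D) (Z(D) = D*(D - 1) = D*(-1 + D))
((3*(-2) + q) + Z(b(C(1, 2))))² = ((3*(-2) - 7) - 3*(-1 - 3))² = ((-6 - 7) - 3*(-4))² = (-13 + 12)² = (-1)² = 1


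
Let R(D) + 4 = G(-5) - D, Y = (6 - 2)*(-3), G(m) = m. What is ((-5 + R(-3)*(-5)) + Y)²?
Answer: 169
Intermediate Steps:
Y = -12 (Y = 4*(-3) = -12)
R(D) = -9 - D (R(D) = -4 + (-5 - D) = -9 - D)
((-5 + R(-3)*(-5)) + Y)² = ((-5 + (-9 - 1*(-3))*(-5)) - 12)² = ((-5 + (-9 + 3)*(-5)) - 12)² = ((-5 - 6*(-5)) - 12)² = ((-5 + 30) - 12)² = (25 - 12)² = 13² = 169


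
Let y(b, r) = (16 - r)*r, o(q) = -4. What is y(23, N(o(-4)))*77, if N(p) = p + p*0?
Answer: -6160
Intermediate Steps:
N(p) = p (N(p) = p + 0 = p)
y(b, r) = r*(16 - r)
y(23, N(o(-4)))*77 = -4*(16 - 1*(-4))*77 = -4*(16 + 4)*77 = -4*20*77 = -80*77 = -6160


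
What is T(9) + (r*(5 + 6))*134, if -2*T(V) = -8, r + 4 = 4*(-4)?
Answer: -29476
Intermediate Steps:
r = -20 (r = -4 + 4*(-4) = -4 - 16 = -20)
T(V) = 4 (T(V) = -½*(-8) = 4)
T(9) + (r*(5 + 6))*134 = 4 - 20*(5 + 6)*134 = 4 - 20*11*134 = 4 - 220*134 = 4 - 29480 = -29476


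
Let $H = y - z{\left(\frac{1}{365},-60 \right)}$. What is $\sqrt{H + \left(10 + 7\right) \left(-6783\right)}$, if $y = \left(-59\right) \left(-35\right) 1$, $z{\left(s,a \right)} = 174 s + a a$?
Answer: $\frac{2 i \sqrt{3891717965}}{365} \approx 341.83 i$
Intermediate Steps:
$z{\left(s,a \right)} = a^{2} + 174 s$ ($z{\left(s,a \right)} = 174 s + a^{2} = a^{2} + 174 s$)
$y = 2065$ ($y = 2065 \cdot 1 = 2065$)
$H = - \frac{560449}{365}$ ($H = 2065 - \left(\left(-60\right)^{2} + \frac{174}{365}\right) = 2065 - \left(3600 + 174 \cdot \frac{1}{365}\right) = 2065 - \left(3600 + \frac{174}{365}\right) = 2065 - \frac{1314174}{365} = - \frac{560449}{365} \approx -1535.5$)
$\sqrt{H + \left(10 + 7\right) \left(-6783\right)} = \sqrt{- \frac{560449}{365} + \left(10 + 7\right) \left(-6783\right)} = \sqrt{- \frac{560449}{365} + 17 \left(-6783\right)} = \sqrt{- \frac{560449}{365} - 115311} = \sqrt{- \frac{42648964}{365}} = \frac{2 i \sqrt{3891717965}}{365}$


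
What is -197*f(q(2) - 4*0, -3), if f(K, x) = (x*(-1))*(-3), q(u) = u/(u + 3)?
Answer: 1773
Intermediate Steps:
q(u) = u/(3 + u)
f(K, x) = 3*x (f(K, x) = -x*(-3) = 3*x)
-197*f(q(2) - 4*0, -3) = -591*(-3) = -197*(-9) = 1773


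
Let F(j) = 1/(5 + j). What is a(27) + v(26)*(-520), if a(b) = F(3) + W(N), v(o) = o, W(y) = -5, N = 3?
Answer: -108199/8 ≈ -13525.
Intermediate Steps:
a(b) = -39/8 (a(b) = 1/(5 + 3) - 5 = 1/8 - 5 = -39/8)
a(27) + v(26)*(-520) = -39/8 + 26*(-520) = -39/8 - 13520 = -108199/8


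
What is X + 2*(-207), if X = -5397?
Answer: -5811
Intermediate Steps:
X + 2*(-207) = -5397 + 2*(-207) = -5397 - 414 = -5811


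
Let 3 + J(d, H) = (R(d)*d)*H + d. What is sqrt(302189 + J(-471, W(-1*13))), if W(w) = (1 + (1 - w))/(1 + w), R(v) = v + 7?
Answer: sqrt(28535) ≈ 168.92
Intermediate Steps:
R(v) = 7 + v
W(w) = (2 - w)/(1 + w)
J(d, H) = -3 + d + H*d*(7 + d) (J(d, H) = -3 + (((7 + d)*d)*H + d) = -3 + ((d*(7 + d))*H + d) = -3 + (H*d*(7 + d) + d) = -3 + (d + H*d*(7 + d)) = -3 + d + H*d*(7 + d))
sqrt(302189 + J(-471, W(-1*13))) = sqrt(302189 + (-3 - 471 + ((2 - (-1)*13)/(1 - 1*13))*(-471)*(7 - 471))) = sqrt(302189 + (-3 - 471 + ((2 - 1*(-13))/(1 - 13))*(-471)*(-464))) = sqrt(302189 + (-3 - 471 + ((2 + 13)/(-12))*(-471)*(-464))) = sqrt(302189 + (-3 - 471 - 1/12*15*(-471)*(-464))) = sqrt(302189 + (-3 - 471 - 5/4*(-471)*(-464))) = sqrt(302189 + (-3 - 471 - 273180)) = sqrt(302189 - 273654) = sqrt(28535)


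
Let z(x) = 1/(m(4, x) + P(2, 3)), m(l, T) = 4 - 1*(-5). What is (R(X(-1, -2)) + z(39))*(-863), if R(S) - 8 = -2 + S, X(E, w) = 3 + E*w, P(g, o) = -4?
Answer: -48328/5 ≈ -9665.6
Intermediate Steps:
m(l, T) = 9 (m(l, T) = 4 + 5 = 9)
z(x) = ⅕ (z(x) = 1/(9 - 4) = 1/5 = ⅕)
R(S) = 6 + S (R(S) = 8 + (-2 + S) = 6 + S)
(R(X(-1, -2)) + z(39))*(-863) = ((6 + (3 - 1*(-2))) + ⅕)*(-863) = ((6 + (3 + 2)) + ⅕)*(-863) = ((6 + 5) + ⅕)*(-863) = (11 + ⅕)*(-863) = (56/5)*(-863) = -48328/5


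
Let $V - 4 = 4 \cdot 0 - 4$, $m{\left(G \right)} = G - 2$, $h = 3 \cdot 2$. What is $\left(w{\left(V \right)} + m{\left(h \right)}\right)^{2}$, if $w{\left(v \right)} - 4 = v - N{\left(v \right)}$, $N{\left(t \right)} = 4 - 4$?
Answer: $64$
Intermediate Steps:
$h = 6$
$m{\left(G \right)} = -2 + G$
$N{\left(t \right)} = 0$ ($N{\left(t \right)} = 4 - 4 = 0$)
$V = 0$ ($V = 4 + \left(4 \cdot 0 - 4\right) = 4 + \left(0 - 4\right) = 4 - 4 = 0$)
$w{\left(v \right)} = 4 + v$ ($w{\left(v \right)} = 4 + \left(v - 0\right) = 4 + \left(v + 0\right) = 4 + v$)
$\left(w{\left(V \right)} + m{\left(h \right)}\right)^{2} = \left(\left(4 + 0\right) + \left(-2 + 6\right)\right)^{2} = \left(4 + 4\right)^{2} = 8^{2} = 64$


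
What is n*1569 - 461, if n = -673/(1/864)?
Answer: -912330029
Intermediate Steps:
n = -581472 (n = -673/1/864 = -673*864 = -581472)
n*1569 - 461 = -581472*1569 - 461 = -912329568 - 461 = -912330029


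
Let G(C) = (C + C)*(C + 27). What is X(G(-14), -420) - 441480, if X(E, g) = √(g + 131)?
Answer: -441480 + 17*I ≈ -4.4148e+5 + 17.0*I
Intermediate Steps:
G(C) = 2*C*(27 + C) (G(C) = (2*C)*(27 + C) = 2*C*(27 + C))
X(E, g) = √(131 + g)
X(G(-14), -420) - 441480 = √(131 - 420) - 441480 = √(-289) - 441480 = 17*I - 441480 = -441480 + 17*I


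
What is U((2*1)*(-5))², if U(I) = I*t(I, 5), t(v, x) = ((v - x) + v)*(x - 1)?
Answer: 1000000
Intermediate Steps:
t(v, x) = (-1 + x)*(-x + 2*v) (t(v, x) = (-x + 2*v)*(-1 + x) = (-1 + x)*(-x + 2*v))
U(I) = I*(-20 + 8*I) (U(I) = I*(5 - 1*5² - 2*I + 2*I*5) = I*(5 - 1*25 - 2*I + 10*I) = I*(5 - 25 - 2*I + 10*I) = I*(-20 + 8*I))
U((2*1)*(-5))² = (4*((2*1)*(-5))*(-5 + 2*((2*1)*(-5))))² = (4*(2*(-5))*(-5 + 2*(2*(-5))))² = (4*(-10)*(-5 + 2*(-10)))² = (4*(-10)*(-5 - 20))² = (4*(-10)*(-25))² = 1000² = 1000000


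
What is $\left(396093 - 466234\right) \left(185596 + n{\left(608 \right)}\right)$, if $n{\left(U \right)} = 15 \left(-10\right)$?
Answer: $-13007367886$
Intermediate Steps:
$n{\left(U \right)} = -150$
$\left(396093 - 466234\right) \left(185596 + n{\left(608 \right)}\right) = \left(396093 - 466234\right) \left(185596 - 150\right) = \left(-70141\right) 185446 = -13007367886$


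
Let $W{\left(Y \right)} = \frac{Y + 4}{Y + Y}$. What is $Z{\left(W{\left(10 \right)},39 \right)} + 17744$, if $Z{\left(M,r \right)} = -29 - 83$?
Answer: $17632$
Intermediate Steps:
$W{\left(Y \right)} = \frac{4 + Y}{2 Y}$
$Z{\left(M,r \right)} = -112$
$Z{\left(W{\left(10 \right)},39 \right)} + 17744 = -112 + 17744 = 17632$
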